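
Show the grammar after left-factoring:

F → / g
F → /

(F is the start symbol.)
F → / F'
F' → g
F' → ε

Left-factoring transforms A → αβ₁ | αβ₂ into A → αA' and A' → β₁ | β₂
(α is the longest common prefix among the alternatives). Repeat until
no nonterminal has two alternatives with a common prefix.

Round 1: F has alternatives sharing prefix '/'. Introduce F': F → / F'
  Add: F' → g
  Add: F' → ε

No remaining common prefixes — done.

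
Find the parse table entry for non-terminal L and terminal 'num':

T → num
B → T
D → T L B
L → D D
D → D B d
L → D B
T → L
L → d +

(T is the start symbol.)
To find M[L, 'num'], we find productions for L where 'num' is in the predict set (PREDICT(N → α) = (FIRST(α) \ {ε}) ∪ (FOLLOW(N) if α ⇒* ε)).

Relevant sets:
  FIRST(D) = { 'd', 'num' }

L → D D: PREDICT = { 'd', 'num' }
  'num' is in predict set, so this production goes in M[L, 'num']
L → D B: PREDICT = { 'd', 'num' }
  'num' is in predict set, so this production goes in M[L, 'num']
L → d +: PREDICT = { 'd' }

M[L, 'num'] = L → D D, L → D B  (a multiply-defined cell — the grammar is not LL(1))

Answer: L → D D, L → D B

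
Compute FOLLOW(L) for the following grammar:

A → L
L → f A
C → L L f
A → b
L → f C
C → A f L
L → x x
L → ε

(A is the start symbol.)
{ $, 'f', 'x' }

In A → L: L is at the end, add FOLLOW(A)
In C → L L f: L is followed by L f, add FIRST(L f) \ {ε} = { 'f', 'x' }
In C → L L f: L is followed by f, add FIRST(f) \ {ε} = { 'f' }
In C → A f L: L is at the end, add FOLLOW(C)

The FOLLOW sets referred to above (computed the same way, to a fixed point):
  FOLLOW(A) = { $, 'f', 'x' }
  FOLLOW(C) = { $, 'f', 'x' }

Taking the union: FOLLOW(L) = { $, 'f', 'x' }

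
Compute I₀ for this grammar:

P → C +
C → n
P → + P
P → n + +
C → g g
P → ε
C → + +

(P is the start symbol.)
{ [C → . + +], [C → . g g], [C → . n], [P → . + P], [P → . C +], [P → . n + +], [P → .], [P' → . P] }

First, augment the grammar with P' → P
I₀ = CLOSURE({ [P' → . P] }):
  [P' → . P] has the dot before P: add [P → . C +], [P → . + P], [P → . n + +], [P → .]
  [P → . C +] has the dot before C: add [C → . n], [C → . g g], [C → . + +]
No further items can be added.

I₀ = { [C → . + +], [C → . g g], [C → . n], [P → . + P], [P → . C +], [P → . n + +], [P → .], [P' → . P] }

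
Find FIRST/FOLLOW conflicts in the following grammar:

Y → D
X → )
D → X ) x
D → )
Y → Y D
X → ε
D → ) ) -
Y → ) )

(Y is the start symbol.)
A FIRST/FOLLOW conflict occurs when a non-terminal N has a nullable alternative N → β (β ⇒* ε) and another alternative N → α with FIRST(α) ∩ FOLLOW(N) ≠ ∅: on such a lookahead the parser cannot decide between expanding α and letting N vanish via β.

Nullable non-terminals: X.

X: nullable alternative(s) X → ε; FOLLOW(X) = { ')' }
  X → ): FIRST \ {ε} = { ')' } — overlaps FOLLOW(X) on { ')' }: CONFLICT
  X → ε: FIRST \ {ε} = { } — this is the only nullable alternative, skip

D, Y have no nullable alternative, so no FIRST/FOLLOW check is needed there.

So the grammar has 1 FIRST/FOLLOW conflict (marked CONFLICT above).

Answer: Yes. X → ')' with FOLLOW(X) on { ')' }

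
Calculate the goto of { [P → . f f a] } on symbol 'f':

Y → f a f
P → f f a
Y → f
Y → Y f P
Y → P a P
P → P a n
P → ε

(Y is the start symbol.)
{ [P → f . f a] }

GOTO(I, 'f') = CLOSURE({ [A → αX.β] : [A → α.Xβ] ∈ I, X = 'f' })

Items with dot before 'f', with the dot advanced:
  [P → . f f a] → [P → f . f a]
Closure adds nothing (no advanced item has the dot before a non-terminal).

GOTO = { [P → f . f a] }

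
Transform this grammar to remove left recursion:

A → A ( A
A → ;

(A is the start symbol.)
A is directly left-recursive. The standard transformation for
  A → A α₁ | ... | A α_m | β₁ | ... | β_n
is
  A  → β₁ A' | ... | β_n A'
  A' → α₁ A' | ... | α_m A' | ε

A → ; becomes A → ; A'
A → A ( A becomes A' → ( A A'
Add A' → ε

Resulting grammar:
A → ; A'
A' → ( A A'
A' → ε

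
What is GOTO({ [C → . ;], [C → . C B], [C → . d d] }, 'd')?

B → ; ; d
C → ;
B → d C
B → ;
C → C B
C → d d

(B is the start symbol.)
GOTO(I, 'd') = CLOSURE({ [A → αX.β] : [A → α.Xβ] ∈ I, X = 'd' })

Items with dot before 'd', with the dot advanced:
  [C → . d d] → [C → d . d]
Closure adds nothing (no advanced item has the dot before a non-terminal).

GOTO = { [C → d . d] }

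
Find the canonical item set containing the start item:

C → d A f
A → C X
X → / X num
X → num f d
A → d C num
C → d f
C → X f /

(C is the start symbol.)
First, augment the grammar with C' → C
I₀ = CLOSURE({ [C' → . C] }):
  [C' → . C] has the dot before C: add [C → . d A f], [C → . d f], [C → . X f /]
  [C → . X f /] has the dot before X: add [X → . / X num], [X → . num f d]
No further items can be added.

I₀ = { [C → . X f /], [C → . d A f], [C → . d f], [C' → . C], [X → . / X num], [X → . num f d] }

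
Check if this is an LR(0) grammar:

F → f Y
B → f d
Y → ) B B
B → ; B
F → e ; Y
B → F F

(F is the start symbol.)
A grammar is LR(0) if no state in the canonical LR(0) collection has:
  - both a shift item (dot before a terminal) and a complete item (shift-reduce conflict), or
  - two or more complete items (reduce-reduce conflict; the accept item [F' → F .] counts as a complete item here).

Augment with F' → F and build the canonical LR(0) collection (I0 = CLOSURE({[F' → . F]}), then GOTO on every symbol after a dot until no new states appear). It has 16 states:
  I0: { [F → . e ; Y], [F → . f Y], [F' → . F] }  — shift
  I1: { [F' → F .] }  — accept
  I2: { [F → e . ; Y] }  — shift
  I3: { [F → f . Y], [Y → . ) B B] }  — shift
  I4: { [B → . ; B], [B → . F F], [B → . f d], [F → . e ; Y], [F → . f Y], [Y → ) . B B] }  — shift
  I5: { [F → f Y .] }  — reduce
  I6: { [B → . ; B], [B → . F F], [B → . f d], [B → ; . B], [F → . e ; Y], [F → . f Y] }  — shift
  I7: { [B → . ; B], [B → . F F], [B → . f d], [F → . e ; Y], [F → . f Y], [Y → ) B . B] }  — shift
  I8: { [B → F . F], [F → . e ; Y], [F → . f Y] }  — shift
  I9: { [B → f . d], [F → f . Y], [Y → . ) B B] }  — shift
  I10: { [B → f d .] }  — reduce
  I11: { [B → F F .] }  — reduce
  I12: { [Y → ) B B .] }  — reduce
  I13: { [B → ; B .] }  — reduce
  I14: { [F → e ; . Y], [Y → . ) B B] }  — shift
  I15: { [F → e ; Y .] }  — reduce

Every state is either a pure shift/goto state or contains exactly one complete item and nothing to shift — no conflicts. The grammar is LR(0).

Answer: Yes, the grammar is LR(0)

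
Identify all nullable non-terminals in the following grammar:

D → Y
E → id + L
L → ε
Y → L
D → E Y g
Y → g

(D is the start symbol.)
{ 'D', 'L', 'Y' }

ε-productions: L → ε
So L is immediately nullable.
Y → L: every symbol on the right is nullable, so Y is nullable too.
D → Y: every symbol on the right is nullable, so D is nullable too.
No further non-terminal can be added: every production for the remaining non-terminals contains a terminal or a non-nullable non-terminal.
Nullable = { 'D', 'L', 'Y' }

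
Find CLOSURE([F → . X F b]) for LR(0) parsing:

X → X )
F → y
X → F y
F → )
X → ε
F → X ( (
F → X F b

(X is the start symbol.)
{ [F → . )], [F → . X ( (], [F → . X F b], [F → . y], [X → . F y], [X → . X )], [X → .] }

To compute CLOSURE, for each item [A → α.Bβ] where B is a non-terminal, add [B → .γ] for all productions B → γ; repeat for the newly added items until nothing changes.

Start with: [F → . X F b]
  [F → . X F b] has the dot before X: add [X → . X )], [X → . F y], [X → .]
  [X → . F y] has the dot before F: add [F → . y], [F → . )], [F → . X ( (]
No further items can be added.

CLOSURE = { [F → . )], [F → . X ( (], [F → . X F b], [F → . y], [X → . F y], [X → . X )], [X → .] }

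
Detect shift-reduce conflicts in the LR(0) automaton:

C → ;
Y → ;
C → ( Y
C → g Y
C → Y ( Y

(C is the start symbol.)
No shift-reduce conflicts

Augment with C' → C and build the canonical LR(0) collection (I0 = CLOSURE({[C' → . C]}), then GOTO on every symbol after a dot until no new states appear). It has 11 states:
  I0: { [C → . ( Y], [C → . ;], [C → . Y ( Y], [C → . g Y], [C' → . C], [Y → . ;] }  — shift
  I1: { [C → ( . Y], [Y → . ;] }  — shift
  I2: { [C → ; .], [Y → ; .] }  — 2 reduces
  I3: { [C' → C .] }  — accept
  I4: { [C → Y . ( Y] }  — shift
  I5: { [C → g . Y], [Y → . ;] }  — shift
  I6: { [Y → ; .] }  — reduce
  I7: { [C → g Y .] }  — reduce
  I8: { [C → Y ( . Y], [Y → . ;] }  — shift
  I9: { [C → Y ( Y .] }  — reduce
  I10: { [C → ( Y .] }  — reduce

No state contains both a complete item and a shift item.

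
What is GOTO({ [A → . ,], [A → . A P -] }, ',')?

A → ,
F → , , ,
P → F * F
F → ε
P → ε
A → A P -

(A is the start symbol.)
GOTO(I, ',') = CLOSURE({ [A → αX.β] : [A → α.Xβ] ∈ I, X = ',' })

Items with dot before ',', with the dot advanced:
  [A → . ,] → [A → , .]
Closure adds nothing (no advanced item has the dot before a non-terminal).

GOTO = { [A → , .] }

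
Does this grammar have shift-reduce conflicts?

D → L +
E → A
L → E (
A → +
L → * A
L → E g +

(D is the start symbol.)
A shift-reduce conflict occurs when an LR(0) state has both:
  - a complete (reduce) item [A → α .] (dot at the end), and
  - a shift item [B → β . c γ] (dot before a terminal).

Augment with D' → D and build the canonical LR(0) collection (I0 = CLOSURE({[D' → . D]}), then GOTO on every symbol after a dot until no new states appear). It has 12 states:
  I0: { [A → . +], [D → . L +], [D' → . D], [E → . A], [L → . * A], [L → . E (], [L → . E g +] }  — shift
  I1: { [A → . +], [L → * . A] }  — shift
  I2: { [A → + .] }  — reduce
  I3: { [E → A .] }  — reduce
  I4: { [D' → D .] }  — accept
  I5: { [L → E . (], [L → E . g +] }  — shift
  I6: { [D → L . +] }  — shift
  I7: { [D → L + .] }  — reduce
  I8: { [L → E ( .] }  — reduce
  I9: { [L → E g . +] }  — shift
  I10: { [L → E g + .] }  — reduce
  I11: { [L → * A .] }  — reduce

No state contains both a complete item and a shift item.

Answer: No shift-reduce conflicts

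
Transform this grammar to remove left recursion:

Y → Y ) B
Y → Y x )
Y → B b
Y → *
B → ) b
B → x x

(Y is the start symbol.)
Y is directly left-recursive. The standard transformation for
  A → A α₁ | ... | A α_m | β₁ | ... | β_n
is
  A  → β₁ A' | ... | β_n A'
  A' → α₁ A' | ... | α_m A' | ε

Y → B b becomes Y → B b Y'
Y → * becomes Y → * Y'
Y → Y ) B becomes Y' → ) B Y'
Y → Y x ) becomes Y' → x ) Y'
Add Y' → ε

Productions for other non-terminals are unchanged:
  B → ) b
  B → x x

Resulting grammar:
Y → B b Y'
Y → * Y'
Y' → ) B Y'
Y' → x ) Y'
Y' → ε
B → ) b
B → x x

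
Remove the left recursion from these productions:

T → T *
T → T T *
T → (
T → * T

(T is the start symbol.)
T → ( T'
T → * T T'
T' → * T'
T' → T * T'
T' → ε

T is directly left-recursive. The standard transformation for
  A → A α₁ | ... | A α_m | β₁ | ... | β_n
is
  A  → β₁ A' | ... | β_n A'
  A' → α₁ A' | ... | α_m A' | ε

T → ( becomes T → ( T'
T → * T becomes T → * T T'
T → T * becomes T' → * T'
T → T T * becomes T' → T * T'
Add T' → ε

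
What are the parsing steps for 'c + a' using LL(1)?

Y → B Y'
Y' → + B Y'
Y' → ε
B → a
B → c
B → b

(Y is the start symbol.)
Stack is shown with the top on the left.

Stack     Input    Action
-------------------------
Y $       c + a $  output Y → B Y'
B Y' $    c + a $  output B → c
c Y' $    c + a $  match 'c'
Y' $      + a $    output Y' → + B Y'
+ B Y' $  + a $    match '+'
B Y' $    a $      output B → a
a Y' $    a $      match 'a'
Y' $      $        output Y' → ε
$         $        accept

The string is accepted.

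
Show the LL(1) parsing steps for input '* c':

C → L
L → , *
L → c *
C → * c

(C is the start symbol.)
LL(1) parsing maintains a stack (initially the start symbol over $) and the input. At each step: if the stack top is a terminal, match it against the current input token; if it is a non-terminal N, replace it with the RHS of M[N, lookahead] (the unique production whose predict set contains the lookahead).

Stack is shown with the top on the left.

Stack  Input  Action
--------------------
C $    * c $  output C → * c
* c $  * c $  match '*'
c $    c $    match 'c'
$      $      accept

The string is accepted.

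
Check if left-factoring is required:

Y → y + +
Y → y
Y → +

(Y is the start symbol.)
Left-factoring is needed when two productions for the same non-terminal
share a common prefix on the right-hand side.

Productions for Y:
  Y → y + +
  Y → y
  Y → +

Found common prefix 'y' in productions for Y

Answer: Yes, Y has productions with common prefix 'y'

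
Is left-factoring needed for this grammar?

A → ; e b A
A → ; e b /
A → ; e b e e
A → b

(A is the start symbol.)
Yes, A has productions with common prefix '; e b'

Left-factoring is needed when two productions for the same non-terminal
share a common prefix on the right-hand side.

Productions for A:
  A → ; e b A
  A → ; e b /
  A → ; e b e e
  A → b

Found common prefix '; e b' in productions for A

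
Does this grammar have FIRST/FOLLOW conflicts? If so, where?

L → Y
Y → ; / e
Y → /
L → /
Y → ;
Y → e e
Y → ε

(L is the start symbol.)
Nullable non-terminals: L, Y.
FIRST sets used below: FIRST(Y) = { '/', ';', 'e', ε }

L: nullable alternative(s) L → Y; FOLLOW(L) = { $ }
  L → Y: FIRST \ {ε} = { '/', ';', 'e' } — this is the only nullable alternative, skip
  L → /: FIRST \ {ε} = { '/' } — disjoint from FOLLOW(L)

Y: nullable alternative(s) Y → ε; FOLLOW(Y) = { $ }
  Y → ; / e: FIRST \ {ε} = { ';' } — disjoint from FOLLOW(Y)
  Y → /: FIRST \ {ε} = { '/' } — disjoint from FOLLOW(Y)
  Y → ;: FIRST \ {ε} = { ';' } — disjoint from FOLLOW(Y)
  Y → e e: FIRST \ {ε} = { 'e' } — disjoint from FOLLOW(Y)
  Y → ε: FIRST \ {ε} = { } — this is the only nullable alternative, skip

No FIRST/FOLLOW conflicts found.

Answer: No FIRST/FOLLOW conflicts.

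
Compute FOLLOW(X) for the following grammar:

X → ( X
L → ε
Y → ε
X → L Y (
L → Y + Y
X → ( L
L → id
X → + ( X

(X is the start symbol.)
{ $ }

X is the start symbol, so $ ∈ FOLLOW(X).
In X → ( X: X is at the end; this adds FOLLOW(X) to itself — nothing new
In X → + ( X: X is at the end; this adds FOLLOW(X) to itself — nothing new

Taking the union: FOLLOW(X) = { $ }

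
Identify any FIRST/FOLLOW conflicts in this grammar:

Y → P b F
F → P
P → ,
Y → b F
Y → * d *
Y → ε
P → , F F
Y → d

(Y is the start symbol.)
A FIRST/FOLLOW conflict occurs when a non-terminal N has a nullable alternative N → β (β ⇒* ε) and another alternative N → α with FIRST(α) ∩ FOLLOW(N) ≠ ∅: on such a lookahead the parser cannot decide between expanding α and letting N vanish via β.

Nullable non-terminals: Y.
FIRST sets used below: FIRST(P) = { ',' }

Y: nullable alternative(s) Y → ε; FOLLOW(Y) = { $ }
  Y → P b F: FIRST \ {ε} = { ',' } — disjoint from FOLLOW(Y)
  Y → b F: FIRST \ {ε} = { 'b' } — disjoint from FOLLOW(Y)
  Y → * d *: FIRST \ {ε} = { '*' } — disjoint from FOLLOW(Y)
  Y → ε: FIRST \ {ε} = { } — this is the only nullable alternative, skip
  Y → d: FIRST \ {ε} = { 'd' } — disjoint from FOLLOW(Y)

F, P have no nullable alternative, so no FIRST/FOLLOW check is needed there.

No FIRST/FOLLOW conflicts found.

Answer: No FIRST/FOLLOW conflicts.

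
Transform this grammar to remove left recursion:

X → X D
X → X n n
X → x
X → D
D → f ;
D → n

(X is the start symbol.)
X → x X'
X → D X'
X' → D X'
X' → n n X'
X' → ε
D → f ;
D → n

X is directly left-recursive. The standard transformation for
  A → A α₁ | ... | A α_m | β₁ | ... | β_n
is
  A  → β₁ A' | ... | β_n A'
  A' → α₁ A' | ... | α_m A' | ε

X → x becomes X → x X'
X → D becomes X → D X'
X → X D becomes X' → D X'
X → X n n becomes X' → n n X'
Add X' → ε

Productions for other non-terminals are unchanged:
  D → f ;
  D → n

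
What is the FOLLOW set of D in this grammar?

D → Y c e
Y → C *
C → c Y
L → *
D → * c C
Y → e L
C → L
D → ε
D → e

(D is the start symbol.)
{ $ }

D is the start symbol, so $ ∈ FOLLOW(D).
D does not occur on any right-hand side.

Taking the union: FOLLOW(D) = { $ }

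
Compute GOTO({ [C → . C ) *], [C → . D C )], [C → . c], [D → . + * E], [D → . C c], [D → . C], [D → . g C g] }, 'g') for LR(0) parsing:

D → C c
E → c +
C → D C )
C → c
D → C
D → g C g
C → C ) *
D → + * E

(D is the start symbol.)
{ [C → . C ) *], [C → . D C )], [C → . c], [D → . + * E], [D → . C c], [D → . C], [D → . g C g], [D → g . C g] }

GOTO(I, 'g') = CLOSURE({ [A → αX.β] : [A → α.Xβ] ∈ I, X = 'g' })

Items with dot before 'g', with the dot advanced:
  [D → . g C g] → [D → g . C g]
Closure of the advanced items:
  [D → g . C g] has the dot before C: add [C → . D C )], [C → . c], [C → . C ) *]
  [C → . D C )] has the dot before D: add [D → . C c], [D → . C], [D → . g C g], [D → . + * E]

GOTO = { [C → . C ) *], [C → . D C )], [C → . c], [D → . + * E], [D → . C c], [D → . C], [D → . g C g], [D → g . C g] }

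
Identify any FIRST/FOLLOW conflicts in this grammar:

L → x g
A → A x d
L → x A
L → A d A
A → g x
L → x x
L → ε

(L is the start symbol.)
No FIRST/FOLLOW conflicts.

A FIRST/FOLLOW conflict occurs when a non-terminal N has a nullable alternative N → β (β ⇒* ε) and another alternative N → α with FIRST(α) ∩ FOLLOW(N) ≠ ∅: on such a lookahead the parser cannot decide between expanding α and letting N vanish via β.

Nullable non-terminals: L.
FIRST sets used below: FIRST(A) = { 'g' }

L: nullable alternative(s) L → ε; FOLLOW(L) = { $ }
  L → x g: FIRST \ {ε} = { 'x' } — disjoint from FOLLOW(L)
  L → x A: FIRST \ {ε} = { 'x' } — disjoint from FOLLOW(L)
  L → A d A: FIRST \ {ε} = { 'g' } — disjoint from FOLLOW(L)
  L → x x: FIRST \ {ε} = { 'x' } — disjoint from FOLLOW(L)
  L → ε: FIRST \ {ε} = { } — this is the only nullable alternative, skip

A has no nullable alternative, so no FIRST/FOLLOW check is needed there.

No FIRST/FOLLOW conflicts found.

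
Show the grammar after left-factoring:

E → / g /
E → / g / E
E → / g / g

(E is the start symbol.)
Left-factoring transforms A → αβ₁ | αβ₂ into A → αA' and A' → β₁ | β₂
(α is the longest common prefix among the alternatives). Repeat until
no nonterminal has two alternatives with a common prefix.

Round 1: E has alternatives sharing prefix '/ g /'. Introduce E': E → / g / E'
  Add: E' → ε
  Add: E' → E
  Add: E' → g

No remaining common prefixes — done.

Resulting grammar:
E → / g / E'
E' → ε
E' → E
E' → g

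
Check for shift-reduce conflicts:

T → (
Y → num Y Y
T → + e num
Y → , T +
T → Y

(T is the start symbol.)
Augment with T' → T and build the canonical LR(0) collection (I0 = CLOSURE({[T' → . T]}), then GOTO on every symbol after a dot until no new states appear). It has 13 states:
  I0: { [T → . (], [T → . + e num], [T → . Y], [T' → . T], [Y → . , T +], [Y → . num Y Y] }  — shift
  I1: { [T → ( .] }  — reduce
  I2: { [T → + . e num] }  — shift
  I3: { [T → . (], [T → . + e num], [T → . Y], [Y → , . T +], [Y → . , T +], [Y → . num Y Y] }  — shift
  I4: { [T' → T .] }  — accept
  I5: { [T → Y .] }  — reduce
  I6: { [Y → . , T +], [Y → . num Y Y], [Y → num . Y Y] }  — shift
  I7: { [Y → . , T +], [Y → . num Y Y], [Y → num Y . Y] }  — shift
  I8: { [Y → num Y Y .] }  — reduce
  I9: { [Y → , T . +] }  — shift
  I10: { [Y → , T + .] }  — reduce
  I11: { [T → + e . num] }  — shift
  I12: { [T → + e num .] }  — reduce

No state contains both a complete item and a shift item.

Answer: No shift-reduce conflicts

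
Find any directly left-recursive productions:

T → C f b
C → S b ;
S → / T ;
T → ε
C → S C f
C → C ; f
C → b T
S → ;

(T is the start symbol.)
Yes, C is left-recursive

Direct left recursion occurs when N → N α for some non-terminal N (the right-hand side begins with the left-hand side itself).

T → C f b: starts with C
C → S b ;: starts with S
S → / T ;: starts with '/'
T → ε: starts with ε
C → S C f: starts with S
C → C ; f: LEFT RECURSIVE (starts with C)
C → b T: starts with b
S → ;: starts with ';'

The grammar has direct left recursion on: C.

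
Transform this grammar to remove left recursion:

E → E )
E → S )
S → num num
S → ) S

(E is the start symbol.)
E is directly left-recursive. The standard transformation for
  A → A α₁ | ... | A α_m | β₁ | ... | β_n
is
  A  → β₁ A' | ... | β_n A'
  A' → α₁ A' | ... | α_m A' | ε

E → S ) becomes E → S ) E'
E → E ) becomes E' → ) E'
Add E' → ε

Productions for other non-terminals are unchanged:
  S → num num
  S → ) S

Resulting grammar:
E → S ) E'
E' → ) E'
E' → ε
S → num num
S → ) S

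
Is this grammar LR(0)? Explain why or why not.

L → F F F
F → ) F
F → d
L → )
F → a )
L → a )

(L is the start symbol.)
Augment with L' → L and build the canonical LR(0) collection (I0 = CLOSURE({[L' → . L]}), then GOTO on every symbol after a dot until no new states appear). It has 13 states:
  I0: { [F → . ) F], [F → . a )], [F → . d], [L → . )], [L → . F F F], [L → . a )], [L' → . L] }  — shift
  I1: { [F → ) . F], [F → . ) F], [F → . a )], [F → . d], [L → ) .] }  — shift, reduce
  I2: { [F → . ) F], [F → . a )], [F → . d], [L → F . F F] }  — shift
  I3: { [L' → L .] }  — accept
  I4: { [F → a . )], [L → a . )] }  — shift
  I5: { [F → d .] }  — reduce
  I6: { [F → a ) .], [L → a ) .] }  — 2 reduces
  I7: { [F → ) . F], [F → . ) F], [F → . a )], [F → . d] }  — shift
  I8: { [F → . ) F], [F → . a )], [F → . d], [L → F F . F] }  — shift
  I9: { [F → a . )] }  — shift
  I10: { [F → a ) .] }  — reduce
  I11: { [L → F F F .] }  — reduce
  I12: { [F → ) F .] }  — reduce

Conflict in state I1:
  Shift-reduce conflict between [L → ) .] and [F → . ) F]
So the grammar is NOT LR(0).

Answer: No. Shift-reduce conflict between [L → ) .] and [F → . ) F]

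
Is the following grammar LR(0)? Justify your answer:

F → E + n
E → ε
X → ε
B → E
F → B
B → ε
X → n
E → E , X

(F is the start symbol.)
No. Reduce-reduce conflict: [B → .] and [E → .]

Augment with F' → F and build the canonical LR(0) collection (I0 = CLOSURE({[F' → . F]}), then GOTO on every symbol after a dot until no new states appear). It has 9 states:
  I0: { [B → . E], [B → .], [E → . E , X], [E → .], [F → . B], [F → . E + n], [F' → . F] }  — 2 reduces
  I1: { [F → B .] }  — reduce
  I2: { [B → E .], [E → E . , X], [F → E . + n] }  — shift, reduce
  I3: { [F' → F .] }  — accept
  I4: { [F → E + . n] }  — shift
  I5: { [E → E , . X], [X → . n], [X → .] }  — shift, reduce
  I6: { [E → E , X .] }  — reduce
  I7: { [X → n .] }  — reduce
  I8: { [F → E + n .] }  — reduce

Conflict in state I0:
  Reduce-reduce conflict: [B → .] and [E → .]
So the grammar is NOT LR(0).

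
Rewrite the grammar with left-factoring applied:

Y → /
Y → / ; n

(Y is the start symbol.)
Left-factoring transforms A → αβ₁ | αβ₂ into A → αA' and A' → β₁ | β₂
(α is the longest common prefix among the alternatives). Repeat until
no nonterminal has two alternatives with a common prefix.

Round 1: Y has alternatives sharing prefix '/'. Introduce Y': Y → / Y'
  Add: Y' → ε
  Add: Y' → ; n

No remaining common prefixes — done.

Resulting grammar:
Y → / Y'
Y' → ε
Y' → ; n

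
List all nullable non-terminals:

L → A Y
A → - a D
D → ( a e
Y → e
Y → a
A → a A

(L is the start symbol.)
A non-terminal is nullable if it can derive ε (the empty string): either it has an ε-production, or it has a production whose right-hand side consists entirely of nullable non-terminals.

There are no ε-productions, so no non-terminal can derive ε.
No non-terminals are nullable.

Answer: None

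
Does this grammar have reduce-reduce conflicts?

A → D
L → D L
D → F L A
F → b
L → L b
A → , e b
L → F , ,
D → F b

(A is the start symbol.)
Yes — I9: [D → F b .] vs [F → b .]; I11: [F → b .] vs [L → L b .]

Augment with A' → A and build the canonical LR(0) collection (I0 = CLOSURE({[A' → . A]}), then GOTO on every symbol after a dot until no new states appear). It has 18 states:
  I0: { [A → . , e b], [A → . D], [A' → . A], [D → . F L A], [D → . F b], [F → . b] }  — shift
  I1: { [A → , . e b] }  — shift
  I2: { [A' → A .] }  — accept
  I3: { [A → D .] }  — reduce
  I4: { [D → . F L A], [D → . F b], [D → F . L A], [D → F . b], [F → . b], [L → . D L], [L → . F , ,], [L → . L b] }  — shift
  I5: { [F → b .] }  — reduce
  I6: { [D → . F L A], [D → . F b], [F → . b], [L → . D L], [L → . F , ,], [L → . L b], [L → D . L] }  — shift
  I7: { [D → . F L A], [D → . F b], [D → F . L A], [D → F . b], [F → . b], [L → . D L], [L → . F , ,], [L → . L b], [L → F . , ,] }  — shift
  I8: { [A → . , e b], [A → . D], [D → . F L A], [D → . F b], [D → F L . A], [F → . b], [L → L . b] }  — shift
  I9: { [D → F b .], [F → b .] }  — 2 reduces
  I10: { [D → F L A .] }  — reduce
  I11: { [F → b .], [L → L b .] }  — 2 reduces
  I12: { [L → F , . ,] }  — shift
  I13: { [L → F , , .] }  — reduce
  I14: { [L → D L .], [L → L . b] }  — shift, reduce
  I15: { [L → L b .] }  — reduce
  I16: { [A → , e . b] }  — shift
  I17: { [A → , e b .] }  — reduce

I9 contains complete items [D → F b .], [F → b .] — reduce-reduce conflict.
I11 contains complete items [F → b .], [L → L b .] — reduce-reduce conflict.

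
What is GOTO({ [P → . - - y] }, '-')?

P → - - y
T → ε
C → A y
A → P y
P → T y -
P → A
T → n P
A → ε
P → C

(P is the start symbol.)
GOTO(I, '-') = CLOSURE({ [A → αX.β] : [A → α.Xβ] ∈ I, X = '-' })

Items with dot before '-', with the dot advanced:
  [P → . - - y] → [P → - . - y]
Closure adds nothing (no advanced item has the dot before a non-terminal).

GOTO = { [P → - . - y] }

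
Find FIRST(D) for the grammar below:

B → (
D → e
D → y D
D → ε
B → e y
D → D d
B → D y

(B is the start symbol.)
From D → e:
  - e is a terminal: add 'e' and stop
From D → y D:
  - y is a terminal: add 'y' and stop
From D → ε:
  - ε-production, so ε ∈ FIRST(D)
From D → D d:
  - D is the symbol being defined: contributes nothing new
    D is nullable, so continue to the next symbol
  - d is a terminal: add 'd' and stop

Collecting: FIRST(D) = { 'd', 'e', 'y', ε }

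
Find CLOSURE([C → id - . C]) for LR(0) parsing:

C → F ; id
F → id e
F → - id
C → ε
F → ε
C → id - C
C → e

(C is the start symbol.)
Start with: [C → id - . C]
  [C → id - . C] has the dot before C: add [C → . F ; id], [C → .], [C → . id - C], [C → . e]
  [C → . F ; id] has the dot before F: add [F → . id e], [F → . - id], [F → .]
No further items can be added.

CLOSURE = { [C → . F ; id], [C → . e], [C → . id - C], [C → .], [C → id - . C], [F → . - id], [F → . id e], [F → .] }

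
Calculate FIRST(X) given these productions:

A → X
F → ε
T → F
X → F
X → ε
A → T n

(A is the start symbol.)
To compute FIRST(X), examine every production with X on the left-hand side, reading each right-hand side left to right until a non-nullable symbol is reached.

FIRST sets of the other non-terminals involved (by the same procedure, iterated to a fixed point):
  FIRST(F) = { ε }

From X → F:
  - F is a non-terminal: add FIRST(F) \ {ε} = { }
    F is nullable and nothing follows, so the whole right-hand side can vanish: ε ∈ FIRST(X)
From X → ε:
  - ε-production, so ε ∈ FIRST(X)

Collecting: FIRST(X) = { ε }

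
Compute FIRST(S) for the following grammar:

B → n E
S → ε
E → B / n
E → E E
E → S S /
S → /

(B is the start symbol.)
{ '/', ε }

From S → ε:
  - ε-production, so ε ∈ FIRST(S)
From S → /:
  - '/' is a terminal: add '/' and stop

Collecting: FIRST(S) = { '/', ε }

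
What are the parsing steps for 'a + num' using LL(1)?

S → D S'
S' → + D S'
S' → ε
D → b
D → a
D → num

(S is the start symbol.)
Stack is shown with the top on the left.

Stack     Input      Action
---------------------------
S $       a + num $  output S → D S'
D S' $    a + num $  output D → a
a S' $    a + num $  match 'a'
S' $      + num $    output S' → + D S'
+ D S' $  + num $    match '+'
D S' $    num $      output D → num
num S' $  num $      match 'num'
S' $      $          output S' → ε
$         $          accept

The string is accepted.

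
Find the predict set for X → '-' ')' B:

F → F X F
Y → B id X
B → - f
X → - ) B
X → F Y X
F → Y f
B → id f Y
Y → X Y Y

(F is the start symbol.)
{ '-' }

PREDICT(X → '-' ')' B) = (FIRST(RHS) \ {ε}) ∪ (FOLLOW(X) if ε ∈ FIRST(RHS), i.e. RHS ⇒* ε)
FIRST('-' ')' B) = { '-' }
ε ∉ FIRST('-' ')' B), so FOLLOW(X) is not added.
PREDICT(X → '-' ')' B) = { '-' }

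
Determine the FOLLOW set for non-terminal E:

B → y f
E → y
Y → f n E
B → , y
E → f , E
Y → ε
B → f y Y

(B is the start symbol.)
To compute FOLLOW(E), find every occurrence of E on a right-hand side N → α E β: add FIRST(β) \ {ε}, and if β is empty or nullable also add FOLLOW(N). Iterate to a fixed point.

In Y → f n E: E is at the end, add FOLLOW(Y)
In E → f , E: E is at the end; this adds FOLLOW(E) to itself — nothing new

The FOLLOW sets referred to above (computed the same way, to a fixed point):
  FOLLOW(Y) = { $ }

Taking the union: FOLLOW(E) = { $ }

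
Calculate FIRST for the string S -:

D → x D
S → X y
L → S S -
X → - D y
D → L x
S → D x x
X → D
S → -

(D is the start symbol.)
FIRST sets of the non-terminals involved (from the grammar, by fixed-point iteration):
  FIRST(S) = { '-', 'x' }

To compute FIRST(S -), process the symbols left to right:
Symbol S is a non-terminal. Add FIRST(S) \ {ε} = { '-', 'x' }
S is not nullable (ε ∉ FIRST(S)), so stop here.
FIRST(S -) = { '-', 'x' }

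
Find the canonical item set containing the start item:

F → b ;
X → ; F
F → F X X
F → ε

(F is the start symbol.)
First, augment the grammar with F' → F
I₀ = CLOSURE({ [F' → . F] }):
  [F' → . F] has the dot before F: add [F → . b ;], [F → . F X X], [F → .]
No further items can be added.

I₀ = { [F → . F X X], [F → . b ;], [F → .], [F' → . F] }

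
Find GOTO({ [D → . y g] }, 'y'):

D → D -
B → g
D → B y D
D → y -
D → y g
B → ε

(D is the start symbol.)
GOTO(I, 'y') = CLOSURE({ [A → αX.β] : [A → α.Xβ] ∈ I, X = 'y' })

Items with dot before 'y', with the dot advanced:
  [D → . y g] → [D → y . g]
Closure adds nothing (no advanced item has the dot before a non-terminal).

GOTO = { [D → y . g] }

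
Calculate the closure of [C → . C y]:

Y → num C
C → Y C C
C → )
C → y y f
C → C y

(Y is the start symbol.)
To compute CLOSURE, for each item [A → α.Bβ] where B is a non-terminal, add [B → .γ] for all productions B → γ; repeat for the newly added items until nothing changes.

Start with: [C → . C y]
  [C → . C y] has the dot before C: add [C → . Y C C], [C → . )], [C → . y y f]
  [C → . Y C C] has the dot before Y: add [Y → . num C]
No further items can be added.

CLOSURE = { [C → . )], [C → . C y], [C → . Y C C], [C → . y y f], [Y → . num C] }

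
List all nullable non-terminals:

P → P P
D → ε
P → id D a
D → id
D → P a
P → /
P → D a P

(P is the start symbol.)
A non-terminal is nullable if it can derive ε (the empty string): either it has an ε-production, or it has a production whose right-hand side consists entirely of nullable non-terminals.

ε-productions: D → ε
So D is immediately nullable.
No further non-terminal can be added: every production for the remaining non-terminals contains a terminal or a non-nullable non-terminal.
Nullable = { 'D' }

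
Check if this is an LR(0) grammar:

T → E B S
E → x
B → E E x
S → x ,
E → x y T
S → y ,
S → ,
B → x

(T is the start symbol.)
No. Shift-reduce conflict between [E → x .] and [E → x . y T]

A grammar is LR(0) if no state in the canonical LR(0) collection has:
  - both a shift item (dot before a terminal) and a complete item (shift-reduce conflict), or
  - two or more complete items (reduce-reduce conflict; the accept item [T' → T .] counts as a complete item here).

Augment with T' → T and build the canonical LR(0) collection (I0 = CLOSURE({[T' → . T]}), then GOTO on every symbol after a dot until no new states appear). It has 17 states:
  I0: { [E → . x y T], [E → . x], [T → . E B S], [T' → . T] }  — shift
  I1: { [B → . E E x], [B → . x], [E → . x y T], [E → . x], [T → E . B S] }  — shift
  I2: { [T' → T .] }  — accept
  I3: { [E → x . y T], [E → x .] }  — shift, reduce
  I4: { [E → . x y T], [E → . x], [E → x y . T], [T → . E B S] }  — shift
  I5: { [E → x y T .] }  — reduce
  I6: { [S → . ,], [S → . x ,], [S → . y ,], [T → E B . S] }  — shift
  I7: { [B → E . E x], [E → . x y T], [E → . x] }  — shift
  I8: { [B → x .], [E → x . y T], [E → x .] }  — shift, 2 reduces
  I9: { [B → E E . x] }  — shift
  I10: { [B → E E x .] }  — reduce
  I11: { [S → , .] }  — reduce
  I12: { [T → E B S .] }  — reduce
  I13: { [S → x . ,] }  — shift
  I14: { [S → y . ,] }  — shift
  I15: { [S → y , .] }  — reduce
  I16: { [S → x , .] }  — reduce

Conflict in state I3:
  Shift-reduce conflict between [E → x .] and [E → x . y T]
So the grammar is NOT LR(0).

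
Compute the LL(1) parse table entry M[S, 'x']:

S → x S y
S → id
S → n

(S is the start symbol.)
S → x S y

To find M[S, 'x'], we find productions for S where 'x' is in the predict set (PREDICT(N → α) = (FIRST(α) \ {ε}) ∪ (FOLLOW(N) if α ⇒* ε)).

S → x S y: PREDICT = { 'x' }
  'x' is in predict set, so this production goes in M[S, 'x']
S → id: PREDICT = { 'id' }
S → n: PREDICT = { 'n' }

M[S, 'x'] = S → x S y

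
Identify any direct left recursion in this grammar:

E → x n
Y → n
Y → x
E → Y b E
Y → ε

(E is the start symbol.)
No direct left recursion

Direct left recursion occurs when N → N α for some non-terminal N (the right-hand side begins with the left-hand side itself).

E → x n: starts with x
Y → n: starts with n
Y → x: starts with x
E → Y b E: starts with Y
Y → ε: starts with ε

No direct left recursion found.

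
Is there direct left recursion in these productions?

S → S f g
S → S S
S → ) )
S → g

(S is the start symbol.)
Yes, S is left-recursive

Direct left recursion occurs when N → N α for some non-terminal N (the right-hand side begins with the left-hand side itself).

S → S f g: LEFT RECURSIVE (starts with S)
S → S S: LEFT RECURSIVE (starts with S)
S → ) ): starts with ')'
S → g: starts with g

The grammar has direct left recursion on: S.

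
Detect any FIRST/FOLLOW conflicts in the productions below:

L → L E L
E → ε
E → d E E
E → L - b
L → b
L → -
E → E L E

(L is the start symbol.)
Yes. E → d E E with FOLLOW(E) on { 'd' }; E → L '-' b with FOLLOW(E) on { '-', 'b' }; E → E L E with FOLLOW(E) on { '-', 'b', 'd' }

Nullable non-terminals: E.
FIRST sets used below: FIRST(L) = { '-', 'b' }, FIRST(E) = { '-', 'b', 'd', ε }

E: nullable alternative(s) E → ε; FOLLOW(E) = { '-', 'b', 'd' }
  E → ε: FIRST \ {ε} = { } — this is the only nullable alternative, skip
  E → d E E: FIRST \ {ε} = { 'd' } — overlaps FOLLOW(E) on { 'd' }: CONFLICT
  E → L - b: FIRST \ {ε} = { '-', 'b' } — overlaps FOLLOW(E) on { '-', 'b' }: CONFLICT
  E → E L E: FIRST \ {ε} = { '-', 'b', 'd' } — overlaps FOLLOW(E) on { '-', 'b', 'd' }: CONFLICT

L has no nullable alternative, so no FIRST/FOLLOW check is needed there.

So the grammar has 3 FIRST/FOLLOW conflicts (marked CONFLICT above).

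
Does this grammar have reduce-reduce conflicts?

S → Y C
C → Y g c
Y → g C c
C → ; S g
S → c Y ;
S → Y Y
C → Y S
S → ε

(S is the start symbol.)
Yes — I17: [S → .] vs [S → Y Y .]

A reduce-reduce conflict occurs when an LR(0) state has two complete items [A → α .] and [B → β .] — both call for a reduction, and with no lookahead the parser cannot choose between them.

Augment with S' → S and build the canonical LR(0) collection (I0 = CLOSURE({[S' → . S]}), then GOTO on every symbol after a dot until no new states appear). It has 18 states:
  I0: { [S → . Y C], [S → . Y Y], [S → . c Y ;], [S → .], [S' → . S], [Y → . g C c] }  — shift, reduce
  I1: { [S' → S .] }  — accept
  I2: { [C → . ; S g], [C → . Y S], [C → . Y g c], [S → Y . C], [S → Y . Y], [Y → . g C c] }  — shift
  I3: { [S → c . Y ;], [Y → . g C c] }  — shift
  I4: { [C → . ; S g], [C → . Y S], [C → . Y g c], [Y → . g C c], [Y → g . C c] }  — shift
  I5: { [C → ; . S g], [S → . Y C], [S → . Y Y], [S → . c Y ;], [S → .], [Y → . g C c] }  — shift, reduce
  I6: { [Y → g C . c] }  — shift
  I7: { [C → Y . S], [C → Y . g c], [S → . Y C], [S → . Y Y], [S → . c Y ;], [S → .], [Y → . g C c] }  — shift, reduce
  I8: { [C → Y S .] }  — reduce
  I9: { [C → . ; S g], [C → . Y S], [C → . Y g c], [C → Y g . c], [Y → . g C c], [Y → g . C c] }  — shift
  I10: { [C → Y g c .] }  — reduce
  I11: { [Y → g C c .] }  — reduce
  I12: { [C → ; S . g] }  — shift
  I13: { [C → ; S g .] }  — reduce
  I14: { [S → c Y . ;] }  — shift
  I15: { [S → c Y ; .] }  — reduce
  I16: { [S → Y C .] }  — reduce
  I17: { [C → Y . S], [C → Y . g c], [S → . Y C], [S → . Y Y], [S → . c Y ;], [S → .], [S → Y Y .], [Y → . g C c] }  — shift, 2 reduces

I17 contains complete items [S → .], [S → Y Y .] — reduce-reduce conflict.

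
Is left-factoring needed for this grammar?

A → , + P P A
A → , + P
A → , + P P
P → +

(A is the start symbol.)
Left-factoring is needed when two productions for the same non-terminal
share a common prefix on the right-hand side.

Productions for A:
  A → , + P P A
  A → , + P
  A → , + P P

Found common prefix ', + P' in productions for A

Answer: Yes, A has productions with common prefix ', + P'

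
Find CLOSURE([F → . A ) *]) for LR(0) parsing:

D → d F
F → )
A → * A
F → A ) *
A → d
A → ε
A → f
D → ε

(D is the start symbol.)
To compute CLOSURE, for each item [A → α.Bβ] where B is a non-terminal, add [B → .γ] for all productions B → γ; repeat for the newly added items until nothing changes.

Start with: [F → . A ) *]
  [F → . A ) *] has the dot before A: add [A → . * A], [A → . d], [A → .], [A → . f]
No further items can be added.

CLOSURE = { [A → . * A], [A → . d], [A → . f], [A → .], [F → . A ) *] }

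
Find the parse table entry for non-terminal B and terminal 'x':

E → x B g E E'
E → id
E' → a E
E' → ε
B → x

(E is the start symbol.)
B → x

To find M[B, 'x'], we find productions for B where 'x' is in the predict set (PREDICT(N → α) = (FIRST(α) \ {ε}) ∪ (FOLLOW(N) if α ⇒* ε)).

B → x: PREDICT = { 'x' }
  'x' is in predict set, so this production goes in M[B, 'x']

M[B, 'x'] = B → x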